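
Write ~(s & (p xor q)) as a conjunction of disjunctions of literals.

(~s | ~p | q) & (~s | ~q | p)

~(s & (p xor q))
⇔ ~(s & (p | q) & ~(p & q))   (expand xor)
⇔ ~s | ~(p | q) | ~~(p & q)   (De Morgan)
⇔ ~s | (~p & ~q) | ~~(p & q)   (De Morgan)
⇔ ~s | (~p & ~q) | (p & q)   (double negation)
⇔ (~s | ~p | p) & (~s | ~p | q) & (~s | ~q | p) & (~s | ~q | q)   (distribute | over &)
⇔ (~s | ~p | q) & (~s | ~q | p)   (simplify)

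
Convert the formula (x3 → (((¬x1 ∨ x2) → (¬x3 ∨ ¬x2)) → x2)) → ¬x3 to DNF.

(x3 ∧ ¬x2) ∨ ¬x3

(x3 → (((¬x1 ∨ x2) → (¬x3 ∨ ¬x2)) → x2)) → ¬x3
≡ ¬(x3 → (((¬x1 ∨ x2) → (¬x3 ∨ ¬x2)) → x2)) ∨ ¬x3   (eliminate →)
≡ ¬(¬x3 ∨ (((¬x1 ∨ x2) → (¬x3 ∨ ¬x2)) → x2)) ∨ ¬x3   (eliminate →)
≡ ¬(¬x3 ∨ ¬((¬x1 ∨ x2) → (¬x3 ∨ ¬x2)) ∨ x2) ∨ ¬x3   (eliminate →)
≡ ¬(¬x3 ∨ ¬(¬(¬x1 ∨ x2) ∨ ¬x3 ∨ ¬x2) ∨ x2) ∨ ¬x3   (eliminate →)
≡ (¬¬x3 ∧ ¬¬(¬(¬x1 ∨ x2) ∨ ¬x3 ∨ ¬x2) ∧ ¬x2) ∨ ¬x3   (De Morgan)
≡ (x3 ∧ ¬¬(¬(¬x1 ∨ x2) ∨ ¬x3 ∨ ¬x2) ∧ ¬x2) ∨ ¬x3   (double negation)
≡ (x3 ∧ (¬(¬x1 ∨ x2) ∨ ¬x3 ∨ ¬x2) ∧ ¬x2) ∨ ¬x3   (double negation)
≡ (x3 ∧ ((¬¬x1 ∧ ¬x2) ∨ ¬x3 ∨ ¬x2) ∧ ¬x2) ∨ ¬x3   (De Morgan)
≡ (x3 ∧ ((x1 ∧ ¬x2) ∨ ¬x3 ∨ ¬x2) ∧ ¬x2) ∨ ¬x3   (double negation)
≡ (x3 ∧ x1 ∧ ¬x2 ∧ ¬x2) ∨ (x3 ∧ ¬x3 ∧ ¬x2) ∨ (x3 ∧ ¬x2 ∧ ¬x2) ∨ ¬x3   (distribute ∧ over ∨)
≡ (x3 ∧ ¬x2) ∨ ¬x3   (simplify)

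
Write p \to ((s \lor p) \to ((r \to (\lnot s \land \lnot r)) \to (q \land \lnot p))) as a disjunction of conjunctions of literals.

p \to ((s \lor p) \to ((r \to (\lnot s \land \lnot r)) \to (q \land \lnot p)))
≡ \lnot p \lor ((s \lor p) \to ((r \to (\lnot s \land \lnot r)) \to (q \land \lnot p)))   (eliminate \to)
≡ \lnot p \lor \lnot (s \lor p) \lor ((r \to (\lnot s \land \lnot r)) \to (q \land \lnot p))   (eliminate \to)
≡ \lnot p \lor \lnot (s \lor p) \lor \lnot (r \to (\lnot s \land \lnot r)) \lor (q \land \lnot p)   (eliminate \to)
≡ \lnot p \lor \lnot (s \lor p) \lor \lnot (\lnot r \lor (\lnot s \land \lnot r)) \lor (q \land \lnot p)   (eliminate \to)
≡ \lnot p \lor (\lnot s \land \lnot p) \lor \lnot (\lnot r \lor (\lnot s \land \lnot r)) \lor (q \land \lnot p)   (De Morgan)
≡ \lnot p \lor (\lnot s \land \lnot p) \lor (\lnot \lnot r \land \lnot (\lnot s \land \lnot r)) \lor (q \land \lnot p)   (De Morgan)
≡ \lnot p \lor (\lnot s \land \lnot p) \lor (r \land \lnot (\lnot s \land \lnot r)) \lor (q \land \lnot p)   (double negation)
≡ \lnot p \lor (\lnot s \land \lnot p) \lor (r \land (\lnot \lnot s \lor \lnot \lnot r)) \lor (q \land \lnot p)   (De Morgan)
≡ \lnot p \lor (\lnot s \land \lnot p) \lor (r \land (s \lor \lnot \lnot r)) \lor (q \land \lnot p)   (double negation)
≡ \lnot p \lor (\lnot s \land \lnot p) \lor (r \land (s \lor r)) \lor (q \land \lnot p)   (double negation)
≡ \lnot p \lor (\lnot s \land \lnot p) \lor (r \land s) \lor (r \land r) \lor (q \land \lnot p)   (distribute \land over \lor)
≡ \lnot p \lor r   (simplify)

\lnot p \lor r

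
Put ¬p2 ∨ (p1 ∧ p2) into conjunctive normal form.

¬p2 ∨ p1

¬p2 ∨ (p1 ∧ p2)
≡ (¬p2 ∨ p1) ∧ (¬p2 ∨ p2)
≡ ¬p2 ∨ p1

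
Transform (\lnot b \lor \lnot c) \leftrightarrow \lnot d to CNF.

(\lnot b \lor \lnot c) \leftrightarrow \lnot d
≡ ((\lnot b \lor \lnot c) \to \lnot d) \land (\lnot d \to (\lnot b \lor \lnot c))   [eliminate \leftrightarrow]
≡ (\lnot (\lnot b \lor \lnot c) \lor \lnot d) \land (\lnot d \to (\lnot b \lor \lnot c))   [eliminate \to]
≡ (\lnot (\lnot b \lor \lnot c) \lor \lnot d) \land (\lnot \lnot d \lor \lnot b \lor \lnot c)   [eliminate \to]
≡ ((\lnot \lnot b \land \lnot \lnot c) \lor \lnot d) \land (\lnot \lnot d \lor \lnot b \lor \lnot c)   [De Morgan]
≡ ((b \land \lnot \lnot c) \lor \lnot d) \land (\lnot \lnot d \lor \lnot b \lor \lnot c)   [double negation]
≡ ((b \land c) \lor \lnot d) \land (\lnot \lnot d \lor \lnot b \lor \lnot c)   [double negation]
≡ ((b \land c) \lor \lnot d) \land (d \lor \lnot b \lor \lnot c)   [double negation]
≡ (b \lor \lnot d) \land (c \lor \lnot d) \land (d \lor \lnot b \lor \lnot c)   [distribute \lor over \land]

(b \lor \lnot d) \land (c \lor \lnot d) \land (d \lor \lnot b \lor \lnot c)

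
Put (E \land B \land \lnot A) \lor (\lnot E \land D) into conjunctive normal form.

(E \land B \land \lnot A) \lor (\lnot E \land D)
≡ (E \lor \lnot E) \land (E \lor D) \land (B \lor \lnot E) \land (B \lor D) \land (\lnot A \lor \lnot E) \land (\lnot A \lor D)   [distribute \lor over \land]
≡ (E \lor D) \land (B \lor \lnot E) \land (B \lor D) \land (\lnot A \lor \lnot E) \land (\lnot A \lor D)   [simplify]

(E \lor D) \land (B \lor \lnot E) \land (B \lor D) \land (\lnot A \lor \lnot E) \land (\lnot A \lor D)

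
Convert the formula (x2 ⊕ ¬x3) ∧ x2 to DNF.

(x2 ⊕ ¬x3) ∧ x2
⇔ ((x2 ∧ ¬¬x3) ∨ (¬x2 ∧ ¬x3)) ∧ x2   [expand ⊕]
⇔ ((x2 ∧ x3) ∨ (¬x2 ∧ ¬x3)) ∧ x2   [double negation]
⇔ (x2 ∧ x3 ∧ x2) ∨ (¬x2 ∧ ¬x3 ∧ x2)   [distribute ∧ over ∨]
⇔ x2 ∧ x3   [simplify]

x2 ∧ x3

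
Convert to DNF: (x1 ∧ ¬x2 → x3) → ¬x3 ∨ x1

(x1 ∧ ¬x2 → x3) → ¬x3 ∨ x1
= ¬(x1 ∧ ¬x2 → x3) ∨ ¬x3 ∨ x1   (eliminate →)
= ¬(¬(x1 ∧ ¬x2) ∨ x3) ∨ ¬x3 ∨ x1   (eliminate →)
= ¬¬(x1 ∧ ¬x2) ∧ ¬x3 ∨ ¬x3 ∨ x1   (De Morgan)
= x1 ∧ ¬x2 ∧ ¬x3 ∨ ¬x3 ∨ x1   (double negation)
= ¬x3 ∨ x1   (simplify)

¬x3 ∨ x1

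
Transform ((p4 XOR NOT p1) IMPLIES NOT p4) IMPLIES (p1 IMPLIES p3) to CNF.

p4 OR NOT p1 OR p3

((p4 XOR NOT p1) IMPLIES NOT p4) IMPLIES (p1 IMPLIES p3)
= NOT ((p4 XOR NOT p1) IMPLIES NOT p4) OR (p1 IMPLIES p3)
= NOT (NOT (p4 XOR NOT p1) OR NOT p4) OR (p1 IMPLIES p3)
= NOT (NOT ((p4 OR NOT p1) AND NOT (p4 AND NOT p1)) OR NOT p4) OR (p1 IMPLIES p3)
= NOT (NOT ((p4 OR NOT p1) AND NOT (p4 AND NOT p1)) OR NOT p4) OR NOT p1 OR p3
= (NOT NOT ((p4 OR NOT p1) AND NOT (p4 AND NOT p1)) AND NOT NOT p4) OR NOT p1 OR p3
= ((p4 OR NOT p1) AND NOT (p4 AND NOT p1) AND NOT NOT p4) OR NOT p1 OR p3
= ((p4 OR NOT p1) AND (NOT p4 OR NOT NOT p1) AND NOT NOT p4) OR NOT p1 OR p3
= ((p4 OR NOT p1) AND (NOT p4 OR p1) AND NOT NOT p4) OR NOT p1 OR p3
= ((p4 OR NOT p1) AND (NOT p4 OR p1) AND p4) OR NOT p1 OR p3
= (p4 OR NOT p1 OR NOT p1 OR p3) AND (NOT p4 OR p1 OR NOT p1 OR p3) AND (p4 OR NOT p1 OR p3)
= p4 OR NOT p1 OR p3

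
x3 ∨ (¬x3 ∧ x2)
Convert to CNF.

x3 ∨ (¬x3 ∧ x2)
≡ (x3 ∨ ¬x3) ∧ (x3 ∨ x2)   [distribute ∨ over ∧]
≡ x3 ∨ x2   [simplify]

x3 ∨ x2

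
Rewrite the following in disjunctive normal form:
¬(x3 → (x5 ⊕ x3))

x3 ∧ x5

¬(x3 → (x5 ⊕ x3))
= ¬(¬x3 ∨ (x5 ⊕ x3))   (eliminate →)
= ¬(¬x3 ∨ (x5 ∧ ¬x3) ∨ (¬x5 ∧ x3))   (expand ⊕)
= ¬¬x3 ∧ ¬(x5 ∧ ¬x3) ∧ ¬(¬x5 ∧ x3)   (De Morgan)
= x3 ∧ ¬(x5 ∧ ¬x3) ∧ ¬(¬x5 ∧ x3)   (double negation)
= x3 ∧ (¬x5 ∨ ¬¬x3) ∧ ¬(¬x5 ∧ x3)   (De Morgan)
= x3 ∧ (¬x5 ∨ x3) ∧ ¬(¬x5 ∧ x3)   (double negation)
= x3 ∧ (¬x5 ∨ x3) ∧ (¬¬x5 ∨ ¬x3)   (De Morgan)
= x3 ∧ (¬x5 ∨ x3) ∧ (x5 ∨ ¬x3)   (double negation)
= (x3 ∧ ¬x5 ∧ x5) ∨ (x3 ∧ ¬x5 ∧ ¬x3) ∨ (x3 ∧ x3 ∧ x5) ∨ (x3 ∧ x3 ∧ ¬x3)   (distribute ∧ over ∨)
= x3 ∧ x5   (simplify)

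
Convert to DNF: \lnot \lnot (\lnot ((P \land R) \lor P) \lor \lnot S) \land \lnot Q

\lnot \lnot (\lnot ((P \land R) \lor P) \lor \lnot S) \land \lnot Q
≡ (\lnot ((P \land R) \lor P) \lor \lnot S) \land \lnot Q   — double negation
≡ ((\lnot (P \land R) \land \lnot P) \lor \lnot S) \land \lnot Q   — De Morgan
≡ (((\lnot P \lor \lnot R) \land \lnot P) \lor \lnot S) \land \lnot Q   — De Morgan
≡ (\lnot P \land \lnot P \land \lnot Q) \lor (\lnot R \land \lnot P \land \lnot Q) \lor (\lnot S \land \lnot Q)   — distribute \land over \lor
≡ (\lnot P \land \lnot Q) \lor (\lnot S \land \lnot Q)   — simplify

(\lnot P \land \lnot Q) \lor (\lnot S \land \lnot Q)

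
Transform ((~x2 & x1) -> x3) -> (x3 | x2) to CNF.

((~x2 & x1) -> x3) -> (x3 | x2)
⇔ ~((~x2 & x1) -> x3) | x3 | x2
⇔ ~(~(~x2 & x1) | x3) | x3 | x2
⇔ (~~(~x2 & x1) & ~x3) | x3 | x2
⇔ (~x2 & x1 & ~x3) | x3 | x2
⇔ (~x2 | x3 | x2) & (x1 | x3 | x2) & (~x3 | x3 | x2)
⇔ x1 | x3 | x2

x1 | x3 | x2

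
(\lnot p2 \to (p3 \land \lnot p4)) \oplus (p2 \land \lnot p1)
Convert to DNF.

(\lnot p2 \to (p3 \land \lnot p4)) \oplus (p2 \land \lnot p1)
≡ ((\lnot p2 \to (p3 \land \lnot p4)) \land \lnot (p2 \land \lnot p1)) \lor (\lnot (\lnot p2 \to (p3 \land \lnot p4)) \land p2 \land \lnot p1)   [expand \oplus]
≡ ((\lnot \lnot p2 \lor (p3 \land \lnot p4)) \land \lnot (p2 \land \lnot p1)) \lor (\lnot (\lnot p2 \to (p3 \land \lnot p4)) \land p2 \land \lnot p1)   [eliminate \to]
≡ ((\lnot \lnot p2 \lor (p3 \land \lnot p4)) \land \lnot (p2 \land \lnot p1)) \lor (\lnot (\lnot \lnot p2 \lor (p3 \land \lnot p4)) \land p2 \land \lnot p1)   [eliminate \to]
≡ ((p2 \lor (p3 \land \lnot p4)) \land \lnot (p2 \land \lnot p1)) \lor (\lnot (\lnot \lnot p2 \lor (p3 \land \lnot p4)) \land p2 \land \lnot p1)   [double negation]
≡ ((p2 \lor (p3 \land \lnot p4)) \land (\lnot p2 \lor \lnot \lnot p1)) \lor (\lnot (\lnot \lnot p2 \lor (p3 \land \lnot p4)) \land p2 \land \lnot p1)   [De Morgan]
≡ ((p2 \lor (p3 \land \lnot p4)) \land (\lnot p2 \lor p1)) \lor (\lnot (\lnot \lnot p2 \lor (p3 \land \lnot p4)) \land p2 \land \lnot p1)   [double negation]
≡ ((p2 \lor (p3 \land \lnot p4)) \land (\lnot p2 \lor p1)) \lor (\lnot \lnot \lnot p2 \land \lnot (p3 \land \lnot p4) \land p2 \land \lnot p1)   [De Morgan]
≡ ((p2 \lor (p3 \land \lnot p4)) \land (\lnot p2 \lor p1)) \lor (\lnot p2 \land \lnot (p3 \land \lnot p4) \land p2 \land \lnot p1)   [double negation]
≡ ((p2 \lor (p3 \land \lnot p4)) \land (\lnot p2 \lor p1)) \lor (\lnot p2 \land (\lnot p3 \lor \lnot \lnot p4) \land p2 \land \lnot p1)   [De Morgan]
≡ ((p2 \lor (p3 \land \lnot p4)) \land (\lnot p2 \lor p1)) \lor (\lnot p2 \land (\lnot p3 \lor p4) \land p2 \land \lnot p1)   [double negation]
≡ (p2 \land \lnot p2) \lor (p2 \land p1) \lor (p3 \land \lnot p4 \land \lnot p2) \lor (p3 \land \lnot p4 \land p1) \lor (\lnot p2 \land \lnot p3 \land p2 \land \lnot p1) \lor (\lnot p2 \land p4 \land p2 \land \lnot p1)   [distribute \land over \lor]
≡ (p2 \land p1) \lor (p3 \land \lnot p4 \land \lnot p2) \lor (p3 \land \lnot p4 \land p1)   [simplify]

(p2 \land p1) \lor (p3 \land \lnot p4 \land \lnot p2) \lor (p3 \land \lnot p4 \land p1)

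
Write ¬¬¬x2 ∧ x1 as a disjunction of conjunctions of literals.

¬x2 ∧ x1

¬¬¬x2 ∧ x1
= ¬x2 ∧ x1   [double negation]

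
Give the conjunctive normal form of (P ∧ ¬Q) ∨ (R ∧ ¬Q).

(P ∧ ¬Q) ∨ (R ∧ ¬Q)
⇔ (P ∨ R) ∧ (P ∨ ¬Q) ∧ (¬Q ∨ R) ∧ (¬Q ∨ ¬Q)   (distribute ∨ over ∧)
⇔ (P ∨ R) ∧ ¬Q   (simplify)

(P ∨ R) ∧ ¬Q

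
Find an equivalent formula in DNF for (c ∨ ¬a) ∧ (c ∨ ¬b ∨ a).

(c ∨ ¬a) ∧ (c ∨ ¬b ∨ a)
= (c ∧ c) ∨ (c ∧ ¬b) ∨ (c ∧ a) ∨ (¬a ∧ c) ∨ (¬a ∧ ¬b) ∨ (¬a ∧ a)   [distribute ∧ over ∨]
= c ∨ (¬a ∧ ¬b)   [simplify]

c ∨ (¬a ∧ ¬b)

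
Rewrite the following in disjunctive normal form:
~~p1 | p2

~~p1 | p2
≡ p1 | p2   [double negation]

p1 | p2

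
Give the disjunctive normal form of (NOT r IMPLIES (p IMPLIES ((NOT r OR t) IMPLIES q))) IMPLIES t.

(NOT r IMPLIES (p IMPLIES ((NOT r OR t) IMPLIES q))) IMPLIES t
= NOT (NOT r IMPLIES (p IMPLIES ((NOT r OR t) IMPLIES q))) OR t   (eliminate IMPLIES)
= NOT (NOT NOT r OR (p IMPLIES ((NOT r OR t) IMPLIES q))) OR t   (eliminate IMPLIES)
= NOT (NOT NOT r OR NOT p OR ((NOT r OR t) IMPLIES q)) OR t   (eliminate IMPLIES)
= NOT (NOT NOT r OR NOT p OR NOT (NOT r OR t) OR q) OR t   (eliminate IMPLIES)
= (NOT NOT NOT r AND NOT NOT p AND NOT NOT (NOT r OR t) AND NOT q) OR t   (De Morgan)
= (NOT r AND NOT NOT p AND NOT NOT (NOT r OR t) AND NOT q) OR t   (double negation)
= (NOT r AND p AND NOT NOT (NOT r OR t) AND NOT q) OR t   (double negation)
= (NOT r AND p AND (NOT r OR t) AND NOT q) OR t   (double negation)
= (NOT r AND p AND NOT r AND NOT q) OR (NOT r AND p AND t AND NOT q) OR t   (distribute AND over OR)
= (NOT r AND p AND NOT q) OR t   (simplify)

(NOT r AND p AND NOT q) OR t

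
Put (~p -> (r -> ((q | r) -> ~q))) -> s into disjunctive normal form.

(~p -> (r -> ((q | r) -> ~q))) -> s
≡ ~(~p -> (r -> ((q | r) -> ~q))) | s   [eliminate ->]
≡ ~(~~p | (r -> ((q | r) -> ~q))) | s   [eliminate ->]
≡ ~(~~p | ~r | ((q | r) -> ~q)) | s   [eliminate ->]
≡ ~(~~p | ~r | ~(q | r) | ~q) | s   [eliminate ->]
≡ (~~~p & ~~r & ~~(q | r) & ~~q) | s   [De Morgan]
≡ (~p & ~~r & ~~(q | r) & ~~q) | s   [double negation]
≡ (~p & r & ~~(q | r) & ~~q) | s   [double negation]
≡ (~p & r & (q | r) & ~~q) | s   [double negation]
≡ (~p & r & (q | r) & q) | s   [double negation]
≡ (~p & r & q & q) | (~p & r & r & q) | s   [distribute & over |]
≡ (~p & r & q) | s   [simplify]

(~p & r & q) | s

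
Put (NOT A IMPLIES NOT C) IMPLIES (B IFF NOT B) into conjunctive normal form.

(NOT A IMPLIES NOT C) IMPLIES (B IFF NOT B)
≡ NOT (NOT A IMPLIES NOT C) OR (B IFF NOT B)   [eliminate IMPLIES]
≡ NOT (NOT NOT A OR NOT C) OR (B IFF NOT B)   [eliminate IMPLIES]
≡ NOT (NOT NOT A OR NOT C) OR ((B IMPLIES NOT B) AND (NOT B IMPLIES B))   [eliminate IFF]
≡ NOT (NOT NOT A OR NOT C) OR ((NOT B OR NOT B) AND (NOT B IMPLIES B))   [eliminate IMPLIES]
≡ NOT (NOT NOT A OR NOT C) OR ((NOT B OR NOT B) AND (NOT NOT B OR B))   [eliminate IMPLIES]
≡ (NOT NOT NOT A AND NOT NOT C) OR ((NOT B OR NOT B) AND (NOT NOT B OR B))   [De Morgan]
≡ (NOT A AND NOT NOT C) OR ((NOT B OR NOT B) AND (NOT NOT B OR B))   [double negation]
≡ (NOT A AND C) OR ((NOT B OR NOT B) AND (NOT NOT B OR B))   [double negation]
≡ (NOT A AND C) OR ((NOT B OR NOT B) AND (B OR B))   [double negation]
≡ (NOT A OR NOT B OR NOT B) AND (NOT A OR B OR B) AND (C OR NOT B OR NOT B) AND (C OR B OR B)   [distribute OR over AND]
≡ (NOT A OR NOT B) AND (NOT A OR B) AND (C OR NOT B) AND (C OR B)   [simplify]

(NOT A OR NOT B) AND (NOT A OR B) AND (C OR NOT B) AND (C OR B)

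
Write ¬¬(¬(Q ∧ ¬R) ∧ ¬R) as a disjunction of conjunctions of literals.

¬Q ∧ ¬R

¬¬(¬(Q ∧ ¬R) ∧ ¬R)
≡ ¬(Q ∧ ¬R) ∧ ¬R   — double negation
≡ (¬Q ∨ ¬¬R) ∧ ¬R   — De Morgan
≡ (¬Q ∨ R) ∧ ¬R   — double negation
≡ (¬Q ∧ ¬R) ∨ (R ∧ ¬R)   — distribute ∧ over ∨
≡ ¬Q ∧ ¬R   — simplify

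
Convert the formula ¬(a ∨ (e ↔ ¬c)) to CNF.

¬a ∧ (e ∨ ¬c) ∧ (c ∨ ¬e)

¬(a ∨ (e ↔ ¬c))
≡ ¬(a ∨ ((e → ¬c) ∧ (¬c → e)))   [eliminate ↔]
≡ ¬(a ∨ ((¬e ∨ ¬c) ∧ (¬c → e)))   [eliminate →]
≡ ¬(a ∨ ((¬e ∨ ¬c) ∧ (¬¬c ∨ e)))   [eliminate →]
≡ ¬a ∧ ¬((¬e ∨ ¬c) ∧ (¬¬c ∨ e))   [De Morgan]
≡ ¬a ∧ (¬(¬e ∨ ¬c) ∨ ¬(¬¬c ∨ e))   [De Morgan]
≡ ¬a ∧ ((¬¬e ∧ ¬¬c) ∨ ¬(¬¬c ∨ e))   [De Morgan]
≡ ¬a ∧ ((e ∧ ¬¬c) ∨ ¬(¬¬c ∨ e))   [double negation]
≡ ¬a ∧ ((e ∧ c) ∨ ¬(¬¬c ∨ e))   [double negation]
≡ ¬a ∧ ((e ∧ c) ∨ (¬¬¬c ∧ ¬e))   [De Morgan]
≡ ¬a ∧ ((e ∧ c) ∨ (¬c ∧ ¬e))   [double negation]
≡ ¬a ∧ (e ∨ ¬c) ∧ (e ∨ ¬e) ∧ (c ∨ ¬c) ∧ (c ∨ ¬e)   [distribute ∨ over ∧]
≡ ¬a ∧ (e ∨ ¬c) ∧ (c ∨ ¬e)   [simplify]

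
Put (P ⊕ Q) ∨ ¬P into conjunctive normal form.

(P ⊕ Q) ∨ ¬P
⇔ ((P ∨ Q) ∧ ¬(P ∧ Q)) ∨ ¬P
⇔ ((P ∨ Q) ∧ (¬P ∨ ¬Q)) ∨ ¬P
⇔ (P ∨ Q ∨ ¬P) ∧ (¬P ∨ ¬Q ∨ ¬P)
⇔ ¬P ∨ ¬Q

¬P ∨ ¬Q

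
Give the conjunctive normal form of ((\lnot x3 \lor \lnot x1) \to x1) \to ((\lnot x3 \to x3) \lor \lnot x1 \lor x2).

((\lnot x3 \lor \lnot x1) \to x1) \to ((\lnot x3 \to x3) \lor \lnot x1 \lor x2)
≡ \lnot ((\lnot x3 \lor \lnot x1) \to x1) \lor (\lnot x3 \to x3) \lor \lnot x1 \lor x2   [eliminate \to]
≡ \lnot (\lnot (\lnot x3 \lor \lnot x1) \lor x1) \lor (\lnot x3 \to x3) \lor \lnot x1 \lor x2   [eliminate \to]
≡ \lnot (\lnot (\lnot x3 \lor \lnot x1) \lor x1) \lor \lnot \lnot x3 \lor x3 \lor \lnot x1 \lor x2   [eliminate \to]
≡ (\lnot \lnot (\lnot x3 \lor \lnot x1) \land \lnot x1) \lor \lnot \lnot x3 \lor x3 \lor \lnot x1 \lor x2   [De Morgan]
≡ ((\lnot x3 \lor \lnot x1) \land \lnot x1) \lor \lnot \lnot x3 \lor x3 \lor \lnot x1 \lor x2   [double negation]
≡ ((\lnot x3 \lor \lnot x1) \land \lnot x1) \lor x3 \lor x3 \lor \lnot x1 \lor x2   [double negation]
≡ (\lnot x3 \lor \lnot x1 \lor x3 \lor x3 \lor \lnot x1 \lor x2) \land (\lnot x1 \lor x3 \lor x3 \lor \lnot x1 \lor x2)   [distribute \lor over \land]
≡ \lnot x1 \lor x3 \lor x2   [simplify]

\lnot x1 \lor x3 \lor x2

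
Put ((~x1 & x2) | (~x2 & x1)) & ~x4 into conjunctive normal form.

(~x1 | ~x2) & (x2 | x1) & ~x4

((~x1 & x2) | (~x2 & x1)) & ~x4
⇔ (~x1 | ~x2) & (~x1 | x1) & (x2 | ~x2) & (x2 | x1) & ~x4   [distribute | over &]
⇔ (~x1 | ~x2) & (x2 | x1) & ~x4   [simplify]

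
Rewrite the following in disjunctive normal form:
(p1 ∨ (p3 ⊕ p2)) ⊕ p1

(p1 ∨ (p3 ⊕ p2)) ⊕ p1
≡ ((p1 ∨ (p3 ⊕ p2)) ∧ ¬p1) ∨ (¬(p1 ∨ (p3 ⊕ p2)) ∧ p1)
≡ ((p1 ∨ (p3 ∧ ¬p2) ∨ (¬p3 ∧ p2)) ∧ ¬p1) ∨ (¬(p1 ∨ (p3 ⊕ p2)) ∧ p1)
≡ ((p1 ∨ (p3 ∧ ¬p2) ∨ (¬p3 ∧ p2)) ∧ ¬p1) ∨ (¬(p1 ∨ (p3 ∧ ¬p2) ∨ (¬p3 ∧ p2)) ∧ p1)
≡ ((p1 ∨ (p3 ∧ ¬p2) ∨ (¬p3 ∧ p2)) ∧ ¬p1) ∨ (¬p1 ∧ ¬(p3 ∧ ¬p2) ∧ ¬(¬p3 ∧ p2) ∧ p1)
≡ ((p1 ∨ (p3 ∧ ¬p2) ∨ (¬p3 ∧ p2)) ∧ ¬p1) ∨ (¬p1 ∧ (¬p3 ∨ ¬¬p2) ∧ ¬(¬p3 ∧ p2) ∧ p1)
≡ ((p1 ∨ (p3 ∧ ¬p2) ∨ (¬p3 ∧ p2)) ∧ ¬p1) ∨ (¬p1 ∧ (¬p3 ∨ p2) ∧ ¬(¬p3 ∧ p2) ∧ p1)
≡ ((p1 ∨ (p3 ∧ ¬p2) ∨ (¬p3 ∧ p2)) ∧ ¬p1) ∨ (¬p1 ∧ (¬p3 ∨ p2) ∧ (¬¬p3 ∨ ¬p2) ∧ p1)
≡ ((p1 ∨ (p3 ∧ ¬p2) ∨ (¬p3 ∧ p2)) ∧ ¬p1) ∨ (¬p1 ∧ (¬p3 ∨ p2) ∧ (p3 ∨ ¬p2) ∧ p1)
≡ (p1 ∧ ¬p1) ∨ (p3 ∧ ¬p2 ∧ ¬p1) ∨ (¬p3 ∧ p2 ∧ ¬p1) ∨ (¬p1 ∧ ¬p3 ∧ p3 ∧ p1) ∨ (¬p1 ∧ ¬p3 ∧ ¬p2 ∧ p1) ∨ (¬p1 ∧ p2 ∧ p3 ∧ p1) ∨ (¬p1 ∧ p2 ∧ ¬p2 ∧ p1)
≡ (p3 ∧ ¬p2 ∧ ¬p1) ∨ (¬p3 ∧ p2 ∧ ¬p1)

(p3 ∧ ¬p2 ∧ ¬p1) ∨ (¬p3 ∧ p2 ∧ ¬p1)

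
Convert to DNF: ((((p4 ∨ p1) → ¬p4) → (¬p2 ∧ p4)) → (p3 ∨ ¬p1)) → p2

((((p4 ∨ p1) → ¬p4) → (¬p2 ∧ p4)) → (p3 ∨ ¬p1)) → p2
= ¬((((p4 ∨ p1) → ¬p4) → (¬p2 ∧ p4)) → (p3 ∨ ¬p1)) ∨ p2   (eliminate →)
= ¬(¬(((p4 ∨ p1) → ¬p4) → (¬p2 ∧ p4)) ∨ p3 ∨ ¬p1) ∨ p2   (eliminate →)
= ¬(¬(¬((p4 ∨ p1) → ¬p4) ∨ (¬p2 ∧ p4)) ∨ p3 ∨ ¬p1) ∨ p2   (eliminate →)
= ¬(¬(¬(¬(p4 ∨ p1) ∨ ¬p4) ∨ (¬p2 ∧ p4)) ∨ p3 ∨ ¬p1) ∨ p2   (eliminate →)
= (¬¬(¬(¬(p4 ∨ p1) ∨ ¬p4) ∨ (¬p2 ∧ p4)) ∧ ¬p3 ∧ ¬¬p1) ∨ p2   (De Morgan)
= ((¬(¬(p4 ∨ p1) ∨ ¬p4) ∨ (¬p2 ∧ p4)) ∧ ¬p3 ∧ ¬¬p1) ∨ p2   (double negation)
= (((¬¬(p4 ∨ p1) ∧ ¬¬p4) ∨ (¬p2 ∧ p4)) ∧ ¬p3 ∧ ¬¬p1) ∨ p2   (De Morgan)
= ((((p4 ∨ p1) ∧ ¬¬p4) ∨ (¬p2 ∧ p4)) ∧ ¬p3 ∧ ¬¬p1) ∨ p2   (double negation)
= ((((p4 ∨ p1) ∧ p4) ∨ (¬p2 ∧ p4)) ∧ ¬p3 ∧ ¬¬p1) ∨ p2   (double negation)
= ((((p4 ∨ p1) ∧ p4) ∨ (¬p2 ∧ p4)) ∧ ¬p3 ∧ p1) ∨ p2   (double negation)
= (p4 ∧ p4 ∧ ¬p3 ∧ p1) ∨ (p1 ∧ p4 ∧ ¬p3 ∧ p1) ∨ (¬p2 ∧ p4 ∧ ¬p3 ∧ p1) ∨ p2   (distribute ∧ over ∨)
= (p4 ∧ ¬p3 ∧ p1) ∨ p2   (simplify)

(p4 ∧ ¬p3 ∧ p1) ∨ p2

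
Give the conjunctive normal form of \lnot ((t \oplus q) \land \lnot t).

\lnot ((t \oplus q) \land \lnot t)
≡ \lnot ((t \lor q) \land \lnot (t \land q) \land \lnot t)
≡ \lnot (t \lor q) \lor \lnot \lnot (t \land q) \lor \lnot \lnot t
≡ (\lnot t \land \lnot q) \lor \lnot \lnot (t \land q) \lor \lnot \lnot t
≡ (\lnot t \land \lnot q) \lor (t \land q) \lor \lnot \lnot t
≡ (\lnot t \land \lnot q) \lor (t \land q) \lor t
≡ (\lnot t \lor t \lor t) \land (\lnot t \lor q \lor t) \land (\lnot q \lor t \lor t) \land (\lnot q \lor q \lor t)
≡ \lnot q \lor t

\lnot q \lor t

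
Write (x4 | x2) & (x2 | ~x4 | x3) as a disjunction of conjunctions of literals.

(x4 & x3) | x2

(x4 | x2) & (x2 | ~x4 | x3)
= (x4 & x2) | (x4 & ~x4) | (x4 & x3) | (x2 & x2) | (x2 & ~x4) | (x2 & x3)   [distribute & over |]
= (x4 & x3) | x2   [simplify]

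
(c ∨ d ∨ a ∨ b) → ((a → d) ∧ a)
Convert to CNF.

(¬c ∨ a) ∧ (¬d ∨ a) ∧ (¬a ∨ d) ∧ (¬b ∨ a)

(c ∨ d ∨ a ∨ b) → ((a → d) ∧ a)
≡ ¬(c ∨ d ∨ a ∨ b) ∨ ((a → d) ∧ a)   [eliminate →]
≡ ¬(c ∨ d ∨ a ∨ b) ∨ ((¬a ∨ d) ∧ a)   [eliminate →]
≡ (¬c ∧ ¬d ∧ ¬a ∧ ¬b) ∨ ((¬a ∨ d) ∧ a)   [De Morgan]
≡ (¬c ∨ ¬a ∨ d) ∧ (¬c ∨ a) ∧ (¬d ∨ ¬a ∨ d) ∧ (¬d ∨ a) ∧ (¬a ∨ ¬a ∨ d) ∧ (¬a ∨ a) ∧ (¬b ∨ ¬a ∨ d) ∧ (¬b ∨ a)   [distribute ∨ over ∧]
≡ (¬c ∨ a) ∧ (¬d ∨ a) ∧ (¬a ∨ d) ∧ (¬b ∨ a)   [simplify]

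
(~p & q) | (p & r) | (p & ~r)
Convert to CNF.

q | p

(~p & q) | (p & r) | (p & ~r)
≡ (~p | p | p) & (~p | p | ~r) & (~p | r | p) & (~p | r | ~r) & (q | p | p) & (q | p | ~r) & (q | r | p) & (q | r | ~r)   (distribute | over &)
≡ q | p   (simplify)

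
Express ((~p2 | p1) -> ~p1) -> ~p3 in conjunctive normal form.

((~p2 | p1) -> ~p1) -> ~p3
≡ ~((~p2 | p1) -> ~p1) | ~p3   (eliminate ->)
≡ ~(~(~p2 | p1) | ~p1) | ~p3   (eliminate ->)
≡ (~~(~p2 | p1) & ~~p1) | ~p3   (De Morgan)
≡ ((~p2 | p1) & ~~p1) | ~p3   (double negation)
≡ ((~p2 | p1) & p1) | ~p3   (double negation)
≡ (~p2 | p1 | ~p3) & (p1 | ~p3)   (distribute | over &)
≡ p1 | ~p3   (simplify)

p1 | ~p3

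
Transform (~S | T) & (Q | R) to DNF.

(~S | T) & (Q | R)
≡ (~S & Q) | (~S & R) | (T & Q) | (T & R)

(~S & Q) | (~S & R) | (T & Q) | (T & R)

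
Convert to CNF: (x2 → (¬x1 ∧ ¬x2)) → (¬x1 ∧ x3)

(x2 ∨ ¬x1) ∧ (x2 ∨ x3)

(x2 → (¬x1 ∧ ¬x2)) → (¬x1 ∧ x3)
= ¬(x2 → (¬x1 ∧ ¬x2)) ∨ (¬x1 ∧ x3)   [eliminate →]
= ¬(¬x2 ∨ (¬x1 ∧ ¬x2)) ∨ (¬x1 ∧ x3)   [eliminate →]
= (¬¬x2 ∧ ¬(¬x1 ∧ ¬x2)) ∨ (¬x1 ∧ x3)   [De Morgan]
= (x2 ∧ ¬(¬x1 ∧ ¬x2)) ∨ (¬x1 ∧ x3)   [double negation]
= (x2 ∧ (¬¬x1 ∨ ¬¬x2)) ∨ (¬x1 ∧ x3)   [De Morgan]
= (x2 ∧ (x1 ∨ ¬¬x2)) ∨ (¬x1 ∧ x3)   [double negation]
= (x2 ∧ (x1 ∨ x2)) ∨ (¬x1 ∧ x3)   [double negation]
= (x2 ∨ ¬x1) ∧ (x2 ∨ x3) ∧ (x1 ∨ x2 ∨ ¬x1) ∧ (x1 ∨ x2 ∨ x3)   [distribute ∨ over ∧]
= (x2 ∨ ¬x1) ∧ (x2 ∨ x3)   [simplify]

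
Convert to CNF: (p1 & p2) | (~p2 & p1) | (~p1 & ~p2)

(p1 & p2) | (~p2 & p1) | (~p1 & ~p2)
≡ (p1 | ~p2 | ~p1) & (p1 | ~p2 | ~p2) & (p1 | p1 | ~p1) & (p1 | p1 | ~p2) & (p2 | ~p2 | ~p1) & (p2 | ~p2 | ~p2) & (p2 | p1 | ~p1) & (p2 | p1 | ~p2)
≡ p1 | ~p2

p1 | ~p2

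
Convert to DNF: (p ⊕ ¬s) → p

(¬p ∧ s) ∨ p

(p ⊕ ¬s) → p
= ¬(p ⊕ ¬s) ∨ p   (eliminate →)
= ¬((p ∧ ¬¬s) ∨ (¬p ∧ ¬s)) ∨ p   (expand ⊕)
= (¬(p ∧ ¬¬s) ∧ ¬(¬p ∧ ¬s)) ∨ p   (De Morgan)
= ((¬p ∨ ¬¬¬s) ∧ ¬(¬p ∧ ¬s)) ∨ p   (De Morgan)
= ((¬p ∨ ¬s) ∧ ¬(¬p ∧ ¬s)) ∨ p   (double negation)
= ((¬p ∨ ¬s) ∧ (¬¬p ∨ ¬¬s)) ∨ p   (De Morgan)
= ((¬p ∨ ¬s) ∧ (p ∨ ¬¬s)) ∨ p   (double negation)
= ((¬p ∨ ¬s) ∧ (p ∨ s)) ∨ p   (double negation)
= (¬p ∧ p) ∨ (¬p ∧ s) ∨ (¬s ∧ p) ∨ (¬s ∧ s) ∨ p   (distribute ∧ over ∨)
= (¬p ∧ s) ∨ p   (simplify)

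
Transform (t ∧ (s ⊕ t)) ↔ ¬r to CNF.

(¬t ∨ s ∨ ¬r) ∧ (r ∨ t) ∧ (r ∨ ¬s ∨ ¬t)

(t ∧ (s ⊕ t)) ↔ ¬r
≡ ((t ∧ (s ⊕ t)) → ¬r) ∧ (¬r → (t ∧ (s ⊕ t)))   [eliminate ↔]
≡ (¬(t ∧ (s ⊕ t)) ∨ ¬r) ∧ (¬r → (t ∧ (s ⊕ t)))   [eliminate →]
≡ (¬(t ∧ (s ∨ t) ∧ ¬(s ∧ t)) ∨ ¬r) ∧ (¬r → (t ∧ (s ⊕ t)))   [expand ⊕]
≡ (¬(t ∧ (s ∨ t) ∧ ¬(s ∧ t)) ∨ ¬r) ∧ (¬¬r ∨ (t ∧ (s ⊕ t)))   [eliminate →]
≡ (¬(t ∧ (s ∨ t) ∧ ¬(s ∧ t)) ∨ ¬r) ∧ (¬¬r ∨ (t ∧ (s ∨ t) ∧ ¬(s ∧ t)))   [expand ⊕]
≡ (¬t ∨ ¬(s ∨ t) ∨ ¬¬(s ∧ t) ∨ ¬r) ∧ (¬¬r ∨ (t ∧ (s ∨ t) ∧ ¬(s ∧ t)))   [De Morgan]
≡ (¬t ∨ (¬s ∧ ¬t) ∨ ¬¬(s ∧ t) ∨ ¬r) ∧ (¬¬r ∨ (t ∧ (s ∨ t) ∧ ¬(s ∧ t)))   [De Morgan]
≡ (¬t ∨ (¬s ∧ ¬t) ∨ (s ∧ t) ∨ ¬r) ∧ (¬¬r ∨ (t ∧ (s ∨ t) ∧ ¬(s ∧ t)))   [double negation]
≡ (¬t ∨ (¬s ∧ ¬t) ∨ (s ∧ t) ∨ ¬r) ∧ (r ∨ (t ∧ (s ∨ t) ∧ ¬(s ∧ t)))   [double negation]
≡ (¬t ∨ (¬s ∧ ¬t) ∨ (s ∧ t) ∨ ¬r) ∧ (r ∨ (t ∧ (s ∨ t) ∧ (¬s ∨ ¬t)))   [De Morgan]
≡ (¬t ∨ ¬s ∨ s ∨ ¬r) ∧ (¬t ∨ ¬s ∨ t ∨ ¬r) ∧ (¬t ∨ ¬t ∨ s ∨ ¬r) ∧ (¬t ∨ ¬t ∨ t ∨ ¬r) ∧ (r ∨ t) ∧ (r ∨ s ∨ t) ∧ (r ∨ ¬s ∨ ¬t)   [distribute ∨ over ∧]
≡ (¬t ∨ s ∨ ¬r) ∧ (r ∨ t) ∧ (r ∨ ¬s ∨ ¬t)   [simplify]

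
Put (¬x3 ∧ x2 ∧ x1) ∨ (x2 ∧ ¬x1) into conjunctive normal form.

(¬x3 ∧ x2 ∧ x1) ∨ (x2 ∧ ¬x1)
⇔ (¬x3 ∨ x2) ∧ (¬x3 ∨ ¬x1) ∧ (x2 ∨ x2) ∧ (x2 ∨ ¬x1) ∧ (x1 ∨ x2) ∧ (x1 ∨ ¬x1)   (distribute ∨ over ∧)
⇔ (¬x3 ∨ ¬x1) ∧ x2   (simplify)

(¬x3 ∨ ¬x1) ∧ x2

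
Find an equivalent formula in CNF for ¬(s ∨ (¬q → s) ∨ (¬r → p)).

¬(s ∨ (¬q → s) ∨ (¬r → p))
⇔ ¬(s ∨ ¬¬q ∨ s ∨ (¬r → p))   [eliminate →]
⇔ ¬(s ∨ ¬¬q ∨ s ∨ ¬¬r ∨ p)   [eliminate →]
⇔ ¬s ∧ ¬¬¬q ∧ ¬s ∧ ¬¬¬r ∧ ¬p   [De Morgan]
⇔ ¬s ∧ ¬q ∧ ¬s ∧ ¬¬¬r ∧ ¬p   [double negation]
⇔ ¬s ∧ ¬q ∧ ¬s ∧ ¬r ∧ ¬p   [double negation]
⇔ ¬s ∧ ¬q ∧ ¬r ∧ ¬p   [simplify]

¬s ∧ ¬q ∧ ¬r ∧ ¬p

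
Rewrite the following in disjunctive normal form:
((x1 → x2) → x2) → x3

((x1 → x2) → x2) → x3
= ¬((x1 → x2) → x2) ∨ x3   [eliminate →]
= ¬(¬(x1 → x2) ∨ x2) ∨ x3   [eliminate →]
= ¬(¬(¬x1 ∨ x2) ∨ x2) ∨ x3   [eliminate →]
= (¬¬(¬x1 ∨ x2) ∧ ¬x2) ∨ x3   [De Morgan]
= ((¬x1 ∨ x2) ∧ ¬x2) ∨ x3   [double negation]
= (¬x1 ∧ ¬x2) ∨ (x2 ∧ ¬x2) ∨ x3   [distribute ∧ over ∨]
= (¬x1 ∧ ¬x2) ∨ x3   [simplify]

(¬x1 ∧ ¬x2) ∨ x3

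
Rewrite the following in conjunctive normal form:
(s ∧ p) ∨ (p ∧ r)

(s ∨ r) ∧ p

(s ∧ p) ∨ (p ∧ r)
= (s ∨ p) ∧ (s ∨ r) ∧ (p ∨ p) ∧ (p ∨ r)   (distribute ∨ over ∧)
= (s ∨ r) ∧ p   (simplify)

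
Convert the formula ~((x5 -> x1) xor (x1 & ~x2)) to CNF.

(x5 | x1) & (x5 | ~x2) & (~x1 | ~x2)

~((x5 -> x1) xor (x1 & ~x2))
= ~(((x5 -> x1) | (x1 & ~x2)) & ~((x5 -> x1) & x1 & ~x2))   [expand xor]
= ~((~x5 | x1 | (x1 & ~x2)) & ~((x5 -> x1) & x1 & ~x2))   [eliminate ->]
= ~((~x5 | x1 | (x1 & ~x2)) & ~((~x5 | x1) & x1 & ~x2))   [eliminate ->]
= ~(~x5 | x1 | (x1 & ~x2)) | ~~((~x5 | x1) & x1 & ~x2)   [De Morgan]
= (~~x5 & ~x1 & ~(x1 & ~x2)) | ~~((~x5 | x1) & x1 & ~x2)   [De Morgan]
= (x5 & ~x1 & ~(x1 & ~x2)) | ~~((~x5 | x1) & x1 & ~x2)   [double negation]
= (x5 & ~x1 & (~x1 | ~~x2)) | ~~((~x5 | x1) & x1 & ~x2)   [De Morgan]
= (x5 & ~x1 & (~x1 | x2)) | ~~((~x5 | x1) & x1 & ~x2)   [double negation]
= (x5 & ~x1 & (~x1 | x2)) | ((~x5 | x1) & x1 & ~x2)   [double negation]
= (x5 | ~x5 | x1) & (x5 | x1) & (x5 | ~x2) & (~x1 | ~x5 | x1) & (~x1 | x1) & (~x1 | ~x2) & (~x1 | x2 | ~x5 | x1) & (~x1 | x2 | x1) & (~x1 | x2 | ~x2)   [distribute | over &]
= (x5 | x1) & (x5 | ~x2) & (~x1 | ~x2)   [simplify]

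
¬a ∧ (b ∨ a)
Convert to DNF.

¬a ∧ b

¬a ∧ (b ∨ a)
≡ (¬a ∧ b) ∨ (¬a ∧ a)   [distribute ∧ over ∨]
≡ ¬a ∧ b   [simplify]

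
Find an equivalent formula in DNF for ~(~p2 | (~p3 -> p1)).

p2 & ~p3 & ~p1

~(~p2 | (~p3 -> p1))
= ~(~p2 | ~~p3 | p1)   [eliminate ->]
= ~~p2 & ~~~p3 & ~p1   [De Morgan]
= p2 & ~~~p3 & ~p1   [double negation]
= p2 & ~p3 & ~p1   [double negation]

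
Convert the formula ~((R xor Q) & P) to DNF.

~((R xor Q) & P)
≡ ~(((R & ~Q) | (~R & Q)) & P)   (expand xor)
≡ ~((R & ~Q) | (~R & Q)) | ~P   (De Morgan)
≡ (~(R & ~Q) & ~(~R & Q)) | ~P   (De Morgan)
≡ ((~R | ~~Q) & ~(~R & Q)) | ~P   (De Morgan)
≡ ((~R | Q) & ~(~R & Q)) | ~P   (double negation)
≡ ((~R | Q) & (~~R | ~Q)) | ~P   (De Morgan)
≡ ((~R | Q) & (R | ~Q)) | ~P   (double negation)
≡ (~R & R) | (~R & ~Q) | (Q & R) | (Q & ~Q) | ~P   (distribute & over |)
≡ (~R & ~Q) | (Q & R) | ~P   (simplify)

(~R & ~Q) | (Q & R) | ~P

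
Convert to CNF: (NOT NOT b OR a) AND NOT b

(NOT NOT b OR a) AND NOT b
= (b OR a) AND NOT b

(b OR a) AND NOT b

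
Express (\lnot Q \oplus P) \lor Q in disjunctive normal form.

(\lnot Q \oplus P) \lor Q
≡ (\lnot Q \land \lnot P) \lor (\lnot \lnot Q \land P) \lor Q   [expand \oplus]
≡ (\lnot Q \land \lnot P) \lor (Q \land P) \lor Q   [double negation]
≡ (\lnot Q \land \lnot P) \lor Q   [simplify]

(\lnot Q \land \lnot P) \lor Q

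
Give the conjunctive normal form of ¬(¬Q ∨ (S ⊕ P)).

Q ∧ (¬S ∨ P) ∧ (¬P ∨ S)

¬(¬Q ∨ (S ⊕ P))
= ¬(¬Q ∨ ((S ∨ P) ∧ ¬(S ∧ P)))   (expand ⊕)
= ¬¬Q ∧ ¬((S ∨ P) ∧ ¬(S ∧ P))   (De Morgan)
= Q ∧ ¬((S ∨ P) ∧ ¬(S ∧ P))   (double negation)
= Q ∧ (¬(S ∨ P) ∨ ¬¬(S ∧ P))   (De Morgan)
= Q ∧ ((¬S ∧ ¬P) ∨ ¬¬(S ∧ P))   (De Morgan)
= Q ∧ ((¬S ∧ ¬P) ∨ (S ∧ P))   (double negation)
= Q ∧ (¬S ∨ S) ∧ (¬S ∨ P) ∧ (¬P ∨ S) ∧ (¬P ∨ P)   (distribute ∨ over ∧)
= Q ∧ (¬S ∨ P) ∧ (¬P ∨ S)   (simplify)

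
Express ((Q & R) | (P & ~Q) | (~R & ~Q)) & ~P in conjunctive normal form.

(Q | P | ~R) & (R | ~Q) & ~P

((Q & R) | (P & ~Q) | (~R & ~Q)) & ~P
⇔ (Q | P | ~R) & (Q | P | ~Q) & (Q | ~Q | ~R) & (Q | ~Q | ~Q) & (R | P | ~R) & (R | P | ~Q) & (R | ~Q | ~R) & (R | ~Q | ~Q) & ~P   (distribute | over &)
⇔ (Q | P | ~R) & (R | ~Q) & ~P   (simplify)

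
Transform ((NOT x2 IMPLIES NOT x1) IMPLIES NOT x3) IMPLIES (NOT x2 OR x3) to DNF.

((NOT x2 IMPLIES NOT x1) IMPLIES NOT x3) IMPLIES (NOT x2 OR x3)
⇔ NOT ((NOT x2 IMPLIES NOT x1) IMPLIES NOT x3) OR NOT x2 OR x3
⇔ NOT (NOT (NOT x2 IMPLIES NOT x1) OR NOT x3) OR NOT x2 OR x3
⇔ NOT (NOT (NOT NOT x2 OR NOT x1) OR NOT x3) OR NOT x2 OR x3
⇔ (NOT NOT (NOT NOT x2 OR NOT x1) AND NOT NOT x3) OR NOT x2 OR x3
⇔ ((NOT NOT x2 OR NOT x1) AND NOT NOT x3) OR NOT x2 OR x3
⇔ ((x2 OR NOT x1) AND NOT NOT x3) OR NOT x2 OR x3
⇔ ((x2 OR NOT x1) AND x3) OR NOT x2 OR x3
⇔ (x2 AND x3) OR (NOT x1 AND x3) OR NOT x2 OR x3
⇔ NOT x2 OR x3

NOT x2 OR x3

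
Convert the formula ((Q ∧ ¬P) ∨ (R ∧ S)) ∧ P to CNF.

(Q ∨ R) ∧ (Q ∨ S) ∧ (¬P ∨ R) ∧ (¬P ∨ S) ∧ P

((Q ∧ ¬P) ∨ (R ∧ S)) ∧ P
= (Q ∨ R) ∧ (Q ∨ S) ∧ (¬P ∨ R) ∧ (¬P ∨ S) ∧ P   [distribute ∨ over ∧]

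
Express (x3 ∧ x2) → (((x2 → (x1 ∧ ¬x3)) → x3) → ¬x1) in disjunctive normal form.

¬x3 ∨ ¬x2 ∨ ¬x1

(x3 ∧ x2) → (((x2 → (x1 ∧ ¬x3)) → x3) → ¬x1)
≡ ¬(x3 ∧ x2) ∨ (((x2 → (x1 ∧ ¬x3)) → x3) → ¬x1)   [eliminate →]
≡ ¬(x3 ∧ x2) ∨ ¬((x2 → (x1 ∧ ¬x3)) → x3) ∨ ¬x1   [eliminate →]
≡ ¬(x3 ∧ x2) ∨ ¬(¬(x2 → (x1 ∧ ¬x3)) ∨ x3) ∨ ¬x1   [eliminate →]
≡ ¬(x3 ∧ x2) ∨ ¬(¬(¬x2 ∨ (x1 ∧ ¬x3)) ∨ x3) ∨ ¬x1   [eliminate →]
≡ ¬x3 ∨ ¬x2 ∨ ¬(¬(¬x2 ∨ (x1 ∧ ¬x3)) ∨ x3) ∨ ¬x1   [De Morgan]
≡ ¬x3 ∨ ¬x2 ∨ (¬¬(¬x2 ∨ (x1 ∧ ¬x3)) ∧ ¬x3) ∨ ¬x1   [De Morgan]
≡ ¬x3 ∨ ¬x2 ∨ ((¬x2 ∨ (x1 ∧ ¬x3)) ∧ ¬x3) ∨ ¬x1   [double negation]
≡ ¬x3 ∨ ¬x2 ∨ (¬x2 ∧ ¬x3) ∨ (x1 ∧ ¬x3 ∧ ¬x3) ∨ ¬x1   [distribute ∧ over ∨]
≡ ¬x3 ∨ ¬x2 ∨ ¬x1   [simplify]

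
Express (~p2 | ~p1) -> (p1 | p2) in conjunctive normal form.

(~p2 | ~p1) -> (p1 | p2)
≡ ~(~p2 | ~p1) | p1 | p2
≡ (~~p2 & ~~p1) | p1 | p2
≡ (p2 & ~~p1) | p1 | p2
≡ (p2 & p1) | p1 | p2
≡ (p2 | p1 | p2) & (p1 | p1 | p2)
≡ p2 | p1

p2 | p1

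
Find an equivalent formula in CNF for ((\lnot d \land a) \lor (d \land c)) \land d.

(\lnot d \lor c) \land (a \lor c) \land d

((\lnot d \land a) \lor (d \land c)) \land d
≡ (\lnot d \lor d) \land (\lnot d \lor c) \land (a \lor d) \land (a \lor c) \land d
≡ (\lnot d \lor c) \land (a \lor c) \land d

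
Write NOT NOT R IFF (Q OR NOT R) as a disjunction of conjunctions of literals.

Q AND R

NOT NOT R IFF (Q OR NOT R)
≡ (NOT NOT R IMPLIES (Q OR NOT R)) AND ((Q OR NOT R) IMPLIES NOT NOT R)
≡ (NOT NOT NOT R OR Q OR NOT R) AND ((Q OR NOT R) IMPLIES NOT NOT R)
≡ (NOT NOT NOT R OR Q OR NOT R) AND (NOT (Q OR NOT R) OR NOT NOT R)
≡ (NOT R OR Q OR NOT R) AND (NOT (Q OR NOT R) OR NOT NOT R)
≡ (NOT R OR Q OR NOT R) AND ((NOT Q AND NOT NOT R) OR NOT NOT R)
≡ (NOT R OR Q OR NOT R) AND ((NOT Q AND R) OR NOT NOT R)
≡ (NOT R OR Q OR NOT R) AND ((NOT Q AND R) OR R)
≡ (NOT R AND NOT Q AND R) OR (NOT R AND R) OR (Q AND NOT Q AND R) OR (Q AND R) OR (NOT R AND NOT Q AND R) OR (NOT R AND R)
≡ Q AND R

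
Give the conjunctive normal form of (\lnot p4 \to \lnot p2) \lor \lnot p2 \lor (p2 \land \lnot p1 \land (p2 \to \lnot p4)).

(\lnot p4 \to \lnot p2) \lor \lnot p2 \lor (p2 \land \lnot p1 \land (p2 \to \lnot p4))
⇔ \lnot \lnot p4 \lor \lnot p2 \lor \lnot p2 \lor (p2 \land \lnot p1 \land (p2 \to \lnot p4))   [eliminate \to]
⇔ \lnot \lnot p4 \lor \lnot p2 \lor \lnot p2 \lor (p2 \land \lnot p1 \land (\lnot p2 \lor \lnot p4))   [eliminate \to]
⇔ p4 \lor \lnot p2 \lor \lnot p2 \lor (p2 \land \lnot p1 \land (\lnot p2 \lor \lnot p4))   [double negation]
⇔ (p4 \lor \lnot p2 \lor \lnot p2 \lor p2) \land (p4 \lor \lnot p2 \lor \lnot p2 \lor \lnot p1) \land (p4 \lor \lnot p2 \lor \lnot p2 \lor \lnot p2 \lor \lnot p4)   [distribute \lor over \land]
⇔ p4 \lor \lnot p2 \lor \lnot p1   [simplify]

p4 \lor \lnot p2 \lor \lnot p1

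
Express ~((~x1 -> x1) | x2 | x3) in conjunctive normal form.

~((~x1 -> x1) | x2 | x3)
⇔ ~(~~x1 | x1 | x2 | x3)   — eliminate ->
⇔ ~~~x1 & ~x1 & ~x2 & ~x3   — De Morgan
⇔ ~x1 & ~x1 & ~x2 & ~x3   — double negation
⇔ ~x1 & ~x2 & ~x3   — simplify

~x1 & ~x2 & ~x3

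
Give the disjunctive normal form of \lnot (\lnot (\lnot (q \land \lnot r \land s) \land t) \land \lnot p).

(\lnot q \land t) \lor (r \land t) \lor (\lnot s \land t) \lor p

\lnot (\lnot (\lnot (q \land \lnot r \land s) \land t) \land \lnot p)
⇔ \lnot \lnot (\lnot (q \land \lnot r \land s) \land t) \lor \lnot \lnot p   [De Morgan]
⇔ (\lnot (q \land \lnot r \land s) \land t) \lor \lnot \lnot p   [double negation]
⇔ ((\lnot q \lor \lnot \lnot r \lor \lnot s) \land t) \lor \lnot \lnot p   [De Morgan]
⇔ ((\lnot q \lor r \lor \lnot s) \land t) \lor \lnot \lnot p   [double negation]
⇔ ((\lnot q \lor r \lor \lnot s) \land t) \lor p   [double negation]
⇔ (\lnot q \land t) \lor (r \land t) \lor (\lnot s \land t) \lor p   [distribute \land over \lor]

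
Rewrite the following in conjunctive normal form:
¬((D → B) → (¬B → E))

¬((D → B) → (¬B → E))
≡ ¬(¬(D → B) ∨ (¬B → E))   (eliminate →)
≡ ¬(¬(¬D ∨ B) ∨ (¬B → E))   (eliminate →)
≡ ¬(¬(¬D ∨ B) ∨ ¬¬B ∨ E)   (eliminate →)
≡ ¬¬(¬D ∨ B) ∧ ¬¬¬B ∧ ¬E   (De Morgan)
≡ (¬D ∨ B) ∧ ¬¬¬B ∧ ¬E   (double negation)
≡ (¬D ∨ B) ∧ ¬B ∧ ¬E   (double negation)

(¬D ∨ B) ∧ ¬B ∧ ¬E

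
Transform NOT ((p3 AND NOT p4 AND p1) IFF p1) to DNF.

(p1 AND NOT p3) OR (p1 AND p4)

NOT ((p3 AND NOT p4 AND p1) IFF p1)
= NOT (((p3 AND NOT p4 AND p1) IMPLIES p1) AND (p1 IMPLIES (p3 AND NOT p4 AND p1)))   — eliminate IFF
= NOT ((NOT (p3 AND NOT p4 AND p1) OR p1) AND (p1 IMPLIES (p3 AND NOT p4 AND p1)))   — eliminate IMPLIES
= NOT ((NOT (p3 AND NOT p4 AND p1) OR p1) AND (NOT p1 OR (p3 AND NOT p4 AND p1)))   — eliminate IMPLIES
= NOT (NOT (p3 AND NOT p4 AND p1) OR p1) OR NOT (NOT p1 OR (p3 AND NOT p4 AND p1))   — De Morgan
= (NOT NOT (p3 AND NOT p4 AND p1) AND NOT p1) OR NOT (NOT p1 OR (p3 AND NOT p4 AND p1))   — De Morgan
= (p3 AND NOT p4 AND p1 AND NOT p1) OR NOT (NOT p1 OR (p3 AND NOT p4 AND p1))   — double negation
= (p3 AND NOT p4 AND p1 AND NOT p1) OR (NOT NOT p1 AND NOT (p3 AND NOT p4 AND p1))   — De Morgan
= (p3 AND NOT p4 AND p1 AND NOT p1) OR (p1 AND NOT (p3 AND NOT p4 AND p1))   — double negation
= (p3 AND NOT p4 AND p1 AND NOT p1) OR (p1 AND (NOT p3 OR NOT NOT p4 OR NOT p1))   — De Morgan
= (p3 AND NOT p4 AND p1 AND NOT p1) OR (p1 AND (NOT p3 OR p4 OR NOT p1))   — double negation
= (p3 AND NOT p4 AND p1 AND NOT p1) OR (p1 AND NOT p3) OR (p1 AND p4) OR (p1 AND NOT p1)   — distribute AND over OR
= (p1 AND NOT p3) OR (p1 AND p4)   — simplify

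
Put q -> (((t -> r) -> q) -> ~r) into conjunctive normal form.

q -> (((t -> r) -> q) -> ~r)
= ~q | (((t -> r) -> q) -> ~r)   [eliminate ->]
= ~q | ~((t -> r) -> q) | ~r   [eliminate ->]
= ~q | ~(~(t -> r) | q) | ~r   [eliminate ->]
= ~q | ~(~(~t | r) | q) | ~r   [eliminate ->]
= ~q | (~~(~t | r) & ~q) | ~r   [De Morgan]
= ~q | ((~t | r) & ~q) | ~r   [double negation]
= (~q | ~t | r | ~r) & (~q | ~q | ~r)   [distribute | over &]
= ~q | ~r   [simplify]

~q | ~r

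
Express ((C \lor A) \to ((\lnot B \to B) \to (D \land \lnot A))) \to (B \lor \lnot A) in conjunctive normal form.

B \lor \lnot A

((C \lor A) \to ((\lnot B \to B) \to (D \land \lnot A))) \to (B \lor \lnot A)
⇔ \lnot ((C \lor A) \to ((\lnot B \to B) \to (D \land \lnot A))) \lor B \lor \lnot A
⇔ \lnot (\lnot (C \lor A) \lor ((\lnot B \to B) \to (D \land \lnot A))) \lor B \lor \lnot A
⇔ \lnot (\lnot (C \lor A) \lor \lnot (\lnot B \to B) \lor (D \land \lnot A)) \lor B \lor \lnot A
⇔ \lnot (\lnot (C \lor A) \lor \lnot (\lnot \lnot B \lor B) \lor (D \land \lnot A)) \lor B \lor \lnot A
⇔ (\lnot \lnot (C \lor A) \land \lnot \lnot (\lnot \lnot B \lor B) \land \lnot (D \land \lnot A)) \lor B \lor \lnot A
⇔ ((C \lor A) \land \lnot \lnot (\lnot \lnot B \lor B) \land \lnot (D \land \lnot A)) \lor B \lor \lnot A
⇔ ((C \lor A) \land (\lnot \lnot B \lor B) \land \lnot (D \land \lnot A)) \lor B \lor \lnot A
⇔ ((C \lor A) \land (B \lor B) \land \lnot (D \land \lnot A)) \lor B \lor \lnot A
⇔ ((C \lor A) \land (B \lor B) \land (\lnot D \lor \lnot \lnot A)) \lor B \lor \lnot A
⇔ ((C \lor A) \land (B \lor B) \land (\lnot D \lor A)) \lor B \lor \lnot A
⇔ (C \lor A \lor B \lor \lnot A) \land (B \lor B \lor B \lor \lnot A) \land (\lnot D \lor A \lor B \lor \lnot A)
⇔ B \lor \lnot A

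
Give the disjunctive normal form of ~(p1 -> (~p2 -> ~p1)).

p1 & ~p2

~(p1 -> (~p2 -> ~p1))
⇔ ~(~p1 | (~p2 -> ~p1))
⇔ ~(~p1 | ~~p2 | ~p1)
⇔ ~~p1 & ~~~p2 & ~~p1
⇔ p1 & ~~~p2 & ~~p1
⇔ p1 & ~p2 & ~~p1
⇔ p1 & ~p2 & p1
⇔ p1 & ~p2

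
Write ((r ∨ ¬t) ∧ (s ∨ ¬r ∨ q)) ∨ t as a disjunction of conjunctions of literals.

(r ∧ s) ∨ (r ∧ q) ∨ (¬t ∧ s) ∨ (¬t ∧ ¬r) ∨ (¬t ∧ q) ∨ t

((r ∨ ¬t) ∧ (s ∨ ¬r ∨ q)) ∨ t
≡ (r ∧ s) ∨ (r ∧ ¬r) ∨ (r ∧ q) ∨ (¬t ∧ s) ∨ (¬t ∧ ¬r) ∨ (¬t ∧ q) ∨ t   [distribute ∧ over ∨]
≡ (r ∧ s) ∨ (r ∧ q) ∨ (¬t ∧ s) ∨ (¬t ∧ ¬r) ∨ (¬t ∧ q) ∨ t   [simplify]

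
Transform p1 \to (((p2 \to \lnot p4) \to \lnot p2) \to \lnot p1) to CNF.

p1 \to (((p2 \to \lnot p4) \to \lnot p2) \to \lnot p1)
≡ \lnot p1 \lor (((p2 \to \lnot p4) \to \lnot p2) \to \lnot p1)
≡ \lnot p1 \lor \lnot ((p2 \to \lnot p4) \to \lnot p2) \lor \lnot p1
≡ \lnot p1 \lor \lnot (\lnot (p2 \to \lnot p4) \lor \lnot p2) \lor \lnot p1
≡ \lnot p1 \lor \lnot (\lnot (\lnot p2 \lor \lnot p4) \lor \lnot p2) \lor \lnot p1
≡ \lnot p1 \lor \lnot \lnot (\lnot p2 \lor \lnot p4) \land \lnot \lnot p2 \lor \lnot p1
≡ \lnot p1 \lor (\lnot p2 \lor \lnot p4) \land \lnot \lnot p2 \lor \lnot p1
≡ \lnot p1 \lor (\lnot p2 \lor \lnot p4) \land p2 \lor \lnot p1
≡ (\lnot p1 \lor \lnot p2 \lor \lnot p4 \lor \lnot p1) \land (\lnot p1 \lor p2 \lor \lnot p1)
≡ (\lnot p1 \lor \lnot p2 \lor \lnot p4) \land (\lnot p1 \lor p2)

(\lnot p1 \lor \lnot p2 \lor \lnot p4) \land (\lnot p1 \lor p2)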